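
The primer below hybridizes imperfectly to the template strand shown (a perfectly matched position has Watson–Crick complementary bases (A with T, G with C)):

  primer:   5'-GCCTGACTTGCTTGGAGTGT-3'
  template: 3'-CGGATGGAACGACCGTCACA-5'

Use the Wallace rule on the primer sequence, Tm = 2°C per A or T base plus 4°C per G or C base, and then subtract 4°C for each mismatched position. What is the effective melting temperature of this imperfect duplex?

Primer base counts: A=2, T=7, G=7, C=4 → A+T=9, G+C=11
Perfect-match Tm = 2(9) + 4(11) = 18 + 44 = 62°C
Mismatches (positions where the bases are not complementary): 4 (at positions 5, 6, 13, 15)
Effective Tm = 62 − 4×4 = 62 − 16 = 46°C

46°C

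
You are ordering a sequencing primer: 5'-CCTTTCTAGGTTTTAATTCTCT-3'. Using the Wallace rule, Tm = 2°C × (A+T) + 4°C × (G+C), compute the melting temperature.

58°C

Scanning the sequence gives T=12, G=2, A=3, C=5.
A+T = 15, G+C = 7
Tm = 4·7 + 2·15 = 28 + 30 = 58°C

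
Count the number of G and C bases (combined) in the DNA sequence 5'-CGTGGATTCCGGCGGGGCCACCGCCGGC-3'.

23

Scanning the sequence gives C=11, A=2, T=3, G=12.
G+C = 12 + 11 = 23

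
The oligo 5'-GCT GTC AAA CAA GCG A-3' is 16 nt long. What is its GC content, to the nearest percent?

50%

Base counts: A=6, C=4, T=2, G=4
G+C = 4 + 4 = 8 out of 16 bases
%GC = 8/16 × 100 = 50% ≈ 50%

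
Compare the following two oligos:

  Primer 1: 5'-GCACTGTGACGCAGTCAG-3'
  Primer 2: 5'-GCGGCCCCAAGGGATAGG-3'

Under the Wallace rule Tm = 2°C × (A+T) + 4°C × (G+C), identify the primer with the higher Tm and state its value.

Primer 1: A+T=7, G+C=11 → Tm = 2(7)+4(11) = 58°C
Primer 2: A+T=5, G+C=13 → Tm = 2(5)+4(13) = 62°C
58°C vs 62°C → primer 2 is higher.

Primer 2, 62°C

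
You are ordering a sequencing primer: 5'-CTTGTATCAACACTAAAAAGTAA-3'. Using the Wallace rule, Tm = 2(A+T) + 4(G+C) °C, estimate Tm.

Counting bases: A=11, G=2, T=6, C=4
So N_AT = 17 and N_GC = 6.
Tm = 4·6 + 2·17 = 24 + 34 = 58°C

58°C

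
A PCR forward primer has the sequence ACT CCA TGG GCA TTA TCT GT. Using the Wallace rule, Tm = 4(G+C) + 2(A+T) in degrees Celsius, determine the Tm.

Counting bases: A=4, T=7, G=4, C=5
AT pairs contribute 11, GC pairs contribute 9.
Tm = 2×11 + 4×9 = 58°C

58°C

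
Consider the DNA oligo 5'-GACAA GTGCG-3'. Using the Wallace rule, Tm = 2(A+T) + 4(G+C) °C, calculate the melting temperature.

G=4, T=1, C=2, A=3
AT pairs contribute 4, GC pairs contribute 6.
Tm = 2(4) + 4(6) = 8 + 24 = 32°C

32°C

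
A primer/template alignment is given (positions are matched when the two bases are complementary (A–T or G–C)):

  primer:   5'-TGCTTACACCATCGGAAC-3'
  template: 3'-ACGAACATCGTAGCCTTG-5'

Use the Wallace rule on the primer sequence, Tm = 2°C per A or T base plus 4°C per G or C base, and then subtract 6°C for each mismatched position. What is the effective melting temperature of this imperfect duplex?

Primer base counts: A=5, T=4, G=3, C=6 → A+T=9, G+C=9
Perfect-match Tm = 2(9) + 4(9) = 18 + 36 = 54°C
Mismatches (positions where the bases are not complementary): 3 (at positions 6, 7, 9)
Effective Tm = 54 − 3×6 = 54 − 18 = 36°C

36°C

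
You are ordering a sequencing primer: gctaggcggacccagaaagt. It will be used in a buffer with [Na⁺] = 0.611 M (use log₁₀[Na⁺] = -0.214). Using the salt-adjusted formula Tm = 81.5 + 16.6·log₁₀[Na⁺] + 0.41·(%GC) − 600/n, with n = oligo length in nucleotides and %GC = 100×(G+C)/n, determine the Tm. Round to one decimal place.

Length n = 20. Counting bases: C=5, T=2, A=6, G=7
G+C = 12, so %GC = 12/20 × 100 = 60%
Salt term: 16.6 × (-0.214) = -3.552
GC term: 0.41 × 60 = 24.6; length term: −600/20 = −30
Tm = 81.5 + (-3.552) + 24.6 − 30 = 72.548 → 72.5°C

72.5°C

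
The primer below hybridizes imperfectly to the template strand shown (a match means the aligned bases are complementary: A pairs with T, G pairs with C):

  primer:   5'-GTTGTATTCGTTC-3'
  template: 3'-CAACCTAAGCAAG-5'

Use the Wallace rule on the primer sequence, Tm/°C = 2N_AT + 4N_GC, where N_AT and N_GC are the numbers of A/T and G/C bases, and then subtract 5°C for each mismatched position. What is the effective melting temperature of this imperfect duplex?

Primer base counts: A=1, T=7, G=3, C=2 → A+T=8, G+C=5
Perfect-match Tm = 2(8) + 4(5) = 16 + 20 = 36°C
Mismatches (positions where the bases are not complementary): 1 (at position 5)
Effective Tm = 36 − 1×5 = 36 − 5 = 31°C

31°C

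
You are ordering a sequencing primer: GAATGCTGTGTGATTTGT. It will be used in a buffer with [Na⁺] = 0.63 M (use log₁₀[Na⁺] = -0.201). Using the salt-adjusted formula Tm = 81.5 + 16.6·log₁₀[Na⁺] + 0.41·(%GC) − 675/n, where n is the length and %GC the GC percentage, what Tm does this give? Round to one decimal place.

Length n = 18. A=3, C=1, G=6, T=8
G+C = 7, so %GC = 7/18 × 100 = 38.889%
Salt term: 16.6 × (-0.201) = -3.337
GC term: 0.41 × 38.889 = 15.944; length term: −675/18 = −37.5
Tm = 81.5 + (-3.337) + 15.944 − 37.5 = 56.607 → 56.6°C

56.6°C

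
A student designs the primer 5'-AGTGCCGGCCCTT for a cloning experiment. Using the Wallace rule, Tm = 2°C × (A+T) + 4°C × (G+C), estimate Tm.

44°C

Counting bases: T=3, A=1, G=4, C=5
AT pairs contribute 4, GC pairs contribute 9.
Tm = 2(4) + 4(9) = 8 + 36 = 44°C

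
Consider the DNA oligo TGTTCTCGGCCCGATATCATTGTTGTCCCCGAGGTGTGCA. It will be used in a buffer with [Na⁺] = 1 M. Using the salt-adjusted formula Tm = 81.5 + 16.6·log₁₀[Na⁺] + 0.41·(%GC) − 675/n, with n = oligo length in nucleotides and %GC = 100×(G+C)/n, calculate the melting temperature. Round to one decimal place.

87.2°C

Length n = 40. Scanning the sequence gives G=11, C=11, A=5, T=13.
G+C = 22, so %GC = 22/40 × 100 = 55%
Salt term: 16.6 × (0) = 0
GC term: 0.41 × 55 = 22.55; length term: −675/40 = −16.875
Tm = 81.5 + (0) + 22.55 − 16.875 = 87.175 → 87.2°C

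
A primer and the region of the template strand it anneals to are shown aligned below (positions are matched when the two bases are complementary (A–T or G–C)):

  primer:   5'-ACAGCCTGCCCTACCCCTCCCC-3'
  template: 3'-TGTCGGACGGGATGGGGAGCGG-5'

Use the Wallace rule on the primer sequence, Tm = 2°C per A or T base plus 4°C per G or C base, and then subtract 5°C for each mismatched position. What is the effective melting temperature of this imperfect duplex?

71°C

Primer base counts: A=3, T=3, G=2, C=14 → A+T=6, G+C=16
Perfect-match Tm = 2(6) + 4(16) = 12 + 64 = 76°C
Mismatches (positions where the bases are not complementary): 1 (at position 20)
Effective Tm = 76 − 1×5 = 76 − 5 = 71°C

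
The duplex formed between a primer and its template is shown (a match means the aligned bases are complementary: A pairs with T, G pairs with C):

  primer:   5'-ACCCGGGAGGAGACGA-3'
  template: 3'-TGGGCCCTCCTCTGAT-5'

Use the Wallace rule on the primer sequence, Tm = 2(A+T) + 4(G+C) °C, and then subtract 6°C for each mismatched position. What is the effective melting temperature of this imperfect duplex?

Primer base counts: A=5, T=0, G=7, C=4 → A+T=5, G+C=11
Perfect-match Tm = 2(5) + 4(11) = 10 + 44 = 54°C
Mismatches (positions where the bases are not complementary): 1 (at position 15)
Effective Tm = 54 − 1×6 = 54 − 6 = 48°C

48°C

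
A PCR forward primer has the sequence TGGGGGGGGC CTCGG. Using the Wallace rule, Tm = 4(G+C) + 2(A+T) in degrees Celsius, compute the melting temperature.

Base counts: G=10, T=2, A=0, C=3
AT pairs contribute 2, GC pairs contribute 13.
Tm = 2(2) + 4(13) = 4 + 52 = 56°C

56°C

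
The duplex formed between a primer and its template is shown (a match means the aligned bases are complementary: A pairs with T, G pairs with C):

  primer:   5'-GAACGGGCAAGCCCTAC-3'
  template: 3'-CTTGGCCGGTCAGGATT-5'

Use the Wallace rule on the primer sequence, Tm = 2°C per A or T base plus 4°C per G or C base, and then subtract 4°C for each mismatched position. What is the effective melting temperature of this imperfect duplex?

Primer base counts: A=5, T=1, G=5, C=6 → A+T=6, G+C=11
Perfect-match Tm = 2(6) + 4(11) = 12 + 44 = 56°C
Mismatches (positions where the bases are not complementary): 4 (at positions 5, 9, 12, 17)
Effective Tm = 56 − 4×4 = 56 − 16 = 40°C

40°C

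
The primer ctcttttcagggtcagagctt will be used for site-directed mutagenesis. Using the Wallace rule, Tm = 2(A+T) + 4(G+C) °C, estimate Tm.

62°C

Scanning the sequence gives G=5, A=3, C=5, T=8.
So N_AT = 11 and N_GC = 10.
Tm = 4·10 + 2·11 = 40 + 22 = 62°C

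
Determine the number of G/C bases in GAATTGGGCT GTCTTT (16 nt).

C=2, T=7, G=5, A=2
G+C = 5 + 2 = 7

7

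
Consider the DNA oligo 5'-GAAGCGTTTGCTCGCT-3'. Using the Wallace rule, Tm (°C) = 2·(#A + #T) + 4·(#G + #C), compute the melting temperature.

50°C

G=5, C=4, T=5, A=2
AT pairs contribute 7, GC pairs contribute 9.
Tm = 2×7 + 4×9 = 50°C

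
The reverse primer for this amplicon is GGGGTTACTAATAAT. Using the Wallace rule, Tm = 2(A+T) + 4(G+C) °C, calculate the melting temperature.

40°C

T=5, G=4, C=1, A=5
A+T = 10, G+C = 5
Tm = 2×10 + 4×5 = 40°C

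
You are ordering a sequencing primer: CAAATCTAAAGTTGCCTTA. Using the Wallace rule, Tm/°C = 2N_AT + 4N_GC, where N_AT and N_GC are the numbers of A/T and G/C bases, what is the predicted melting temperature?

Scanning the sequence gives C=4, G=2, T=6, A=7.
So N_AT = 13 and N_GC = 6.
Tm = 4·6 + 2·13 = 24 + 26 = 50°C

50°C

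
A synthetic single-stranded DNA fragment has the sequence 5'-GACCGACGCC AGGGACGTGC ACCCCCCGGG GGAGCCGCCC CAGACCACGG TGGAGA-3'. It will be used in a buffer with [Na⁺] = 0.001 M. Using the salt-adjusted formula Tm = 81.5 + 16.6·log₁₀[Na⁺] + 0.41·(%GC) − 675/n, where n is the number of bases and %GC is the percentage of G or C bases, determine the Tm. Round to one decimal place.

51.1°C

Length n = 56. Base counts: C=22, T=2, G=21, A=11
G+C = 43, so %GC = 43/56 × 100 = 76.786%
Salt term: 16.6 × (-3) = -49.8
GC term: 0.41 × 76.786 = 31.482; length term: −675/56 = −12.054
Tm = 81.5 + (-49.8) + 31.482 − 12.054 = 51.128 → 51.1°C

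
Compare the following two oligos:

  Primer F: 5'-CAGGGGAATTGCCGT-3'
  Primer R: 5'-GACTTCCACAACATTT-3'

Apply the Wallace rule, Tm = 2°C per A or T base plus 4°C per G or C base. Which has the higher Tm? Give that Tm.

Primer F: A+T=6, G+C=9 → Tm = 2(6)+4(9) = 48°C
Primer R: A+T=10, G+C=6 → Tm = 2(10)+4(6) = 44°C
48°C vs 44°C → primer F is higher.

Primer F, 48°C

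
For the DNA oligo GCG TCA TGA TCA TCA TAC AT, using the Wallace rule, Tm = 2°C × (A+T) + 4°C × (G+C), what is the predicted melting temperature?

56°C

Scanning the sequence gives T=6, G=3, C=5, A=6.
So N_AT = 12 and N_GC = 8.
Tm = 4·8 + 2·12 = 32 + 24 = 56°C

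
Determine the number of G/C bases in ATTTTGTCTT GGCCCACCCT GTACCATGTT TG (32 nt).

15

A=4, G=6, C=9, T=13
G+C = 6 + 9 = 15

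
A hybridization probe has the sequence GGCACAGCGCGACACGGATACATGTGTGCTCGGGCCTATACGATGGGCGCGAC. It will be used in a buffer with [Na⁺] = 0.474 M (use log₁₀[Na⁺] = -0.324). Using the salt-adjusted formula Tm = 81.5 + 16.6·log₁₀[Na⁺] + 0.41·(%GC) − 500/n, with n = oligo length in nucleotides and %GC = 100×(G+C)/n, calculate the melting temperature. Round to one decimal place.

93.0°C

Length n = 53. C=15, T=8, G=19, A=11
G+C = 34, so %GC = 34/53 × 100 = 64.151%
Salt term: 16.6 × (-0.324) = -5.378
GC term: 0.41 × 64.151 = 26.302; length term: −500/53 = −9.434
Tm = 81.5 + (-5.378) + 26.302 − 9.434 = 92.99 → 93.0°C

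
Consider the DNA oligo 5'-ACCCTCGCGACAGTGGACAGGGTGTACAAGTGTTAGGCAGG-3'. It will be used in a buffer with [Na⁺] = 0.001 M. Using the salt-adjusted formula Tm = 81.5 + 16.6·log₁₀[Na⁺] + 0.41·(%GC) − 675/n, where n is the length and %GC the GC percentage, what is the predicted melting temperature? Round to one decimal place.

39.2°C

Length n = 41. Counting bases: A=10, C=9, G=15, T=7
G+C = 24, so %GC = 24/41 × 100 = 58.537%
Salt term: 16.6 × (-3) = -49.8
GC term: 0.41 × 58.537 = 24; length term: −675/41 = −16.463
Tm = 81.5 + (-49.8) + 24 − 16.463 = 39.237 → 39.2°C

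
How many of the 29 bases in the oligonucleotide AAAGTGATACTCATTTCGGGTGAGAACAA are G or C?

Scanning the sequence gives T=7, C=4, G=7, A=11.
G+C = 7 + 4 = 11

11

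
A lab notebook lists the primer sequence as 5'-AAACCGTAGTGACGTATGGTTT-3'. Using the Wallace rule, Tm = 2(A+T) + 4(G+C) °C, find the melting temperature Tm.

T=7, A=6, G=6, C=3
So N_AT = 13 and N_GC = 9.
Tm = 2×13 + 4×9 = 62°C

62°C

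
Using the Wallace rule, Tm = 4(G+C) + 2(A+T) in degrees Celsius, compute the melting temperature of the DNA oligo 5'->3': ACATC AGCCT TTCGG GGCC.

A=3, G=5, T=4, C=7
So N_AT = 7 and N_GC = 12.
Tm = 2×7 + 4×12 = 62°C

62°C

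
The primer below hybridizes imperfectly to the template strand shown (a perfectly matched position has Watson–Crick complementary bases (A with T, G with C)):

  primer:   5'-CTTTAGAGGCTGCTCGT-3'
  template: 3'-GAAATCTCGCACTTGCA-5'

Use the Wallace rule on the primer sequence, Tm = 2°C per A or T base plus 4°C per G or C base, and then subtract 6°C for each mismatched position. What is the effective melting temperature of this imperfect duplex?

28°C

Primer base counts: A=2, T=6, G=5, C=4 → A+T=8, G+C=9
Perfect-match Tm = 2(8) + 4(9) = 16 + 36 = 52°C
Mismatches (positions where the bases are not complementary): 4 (at positions 9, 10, 13, 14)
Effective Tm = 52 − 4×6 = 52 − 24 = 28°C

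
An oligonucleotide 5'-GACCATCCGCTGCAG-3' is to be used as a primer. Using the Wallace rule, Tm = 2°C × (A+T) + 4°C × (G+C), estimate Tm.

50°C

Base counts: C=6, G=4, A=3, T=2
AT pairs contribute 5, GC pairs contribute 10.
Tm = 4·10 + 2·5 = 40 + 10 = 50°C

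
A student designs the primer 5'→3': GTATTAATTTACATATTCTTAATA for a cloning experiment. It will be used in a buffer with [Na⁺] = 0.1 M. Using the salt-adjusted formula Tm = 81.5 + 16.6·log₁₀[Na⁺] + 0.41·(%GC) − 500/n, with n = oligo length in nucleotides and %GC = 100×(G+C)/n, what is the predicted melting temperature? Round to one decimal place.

49.2°C

Length n = 24. Counting bases: T=12, C=2, A=9, G=1
G+C = 3, so %GC = 3/24 × 100 = 12.5%
Salt term: 16.6 × (-1) = -16.6
GC term: 0.41 × 12.5 = 5.125; length term: −500/24 = −20.833
Tm = 81.5 + (-16.6) + 5.125 − 20.833 = 49.192 → 49.2°C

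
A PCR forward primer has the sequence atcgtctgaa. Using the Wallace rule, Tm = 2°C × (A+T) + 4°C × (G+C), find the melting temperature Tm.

Counting bases: A=3, G=2, T=3, C=2
AT pairs contribute 6, GC pairs contribute 4.
Tm = 2(6) + 4(4) = 12 + 16 = 28°C

28°C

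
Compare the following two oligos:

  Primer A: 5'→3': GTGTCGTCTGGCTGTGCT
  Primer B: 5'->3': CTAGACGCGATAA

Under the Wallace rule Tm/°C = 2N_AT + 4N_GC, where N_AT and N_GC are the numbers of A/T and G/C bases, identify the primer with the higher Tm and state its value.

Primer A: A+T=7, G+C=11 → Tm = 2(7)+4(11) = 58°C
Primer B: A+T=7, G+C=6 → Tm = 2(7)+4(6) = 38°C
58°C vs 38°C → primer A is higher.

Primer A, 58°C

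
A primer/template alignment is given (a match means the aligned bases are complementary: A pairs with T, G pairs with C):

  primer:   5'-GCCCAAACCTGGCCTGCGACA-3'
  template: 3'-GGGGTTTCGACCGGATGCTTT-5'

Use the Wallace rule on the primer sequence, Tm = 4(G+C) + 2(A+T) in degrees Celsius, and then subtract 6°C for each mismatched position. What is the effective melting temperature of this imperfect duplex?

46°C

Primer base counts: A=5, T=2, G=5, C=9 → A+T=7, G+C=14
Perfect-match Tm = 2(7) + 4(14) = 14 + 56 = 70°C
Mismatches (positions where the bases are not complementary): 4 (at positions 1, 8, 16, 20)
Effective Tm = 70 − 4×6 = 70 − 24 = 46°C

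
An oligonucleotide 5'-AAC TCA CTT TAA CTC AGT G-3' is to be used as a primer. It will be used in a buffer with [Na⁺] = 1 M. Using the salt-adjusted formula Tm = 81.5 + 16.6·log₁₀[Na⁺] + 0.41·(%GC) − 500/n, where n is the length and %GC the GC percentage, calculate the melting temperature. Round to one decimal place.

70.3°C

Length n = 19. Counting bases: T=6, A=6, G=2, C=5
G+C = 7, so %GC = 7/19 × 100 = 36.842%
Salt term: 16.6 × (0) = 0
GC term: 0.41 × 36.842 = 15.105; length term: −500/19 = −26.316
Tm = 81.5 + (0) + 15.105 − 26.316 = 70.289 → 70.3°C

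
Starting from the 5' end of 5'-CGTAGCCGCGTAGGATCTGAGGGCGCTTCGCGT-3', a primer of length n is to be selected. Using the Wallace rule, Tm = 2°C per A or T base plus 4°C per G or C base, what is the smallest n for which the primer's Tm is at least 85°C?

n = 26

First 25 bases: CGTAGCCGCGTAGGATCTGAGGGCG → Tm = 84°C (< 85°C)
First 26 bases: CGTAGCCGCGTAGGATCTGAGGGCGC → Tm = 88°C (≥ 85°C)
Since every base adds ≥2°C, Tm only increases with n, so the threshold is first crossed at n = 26.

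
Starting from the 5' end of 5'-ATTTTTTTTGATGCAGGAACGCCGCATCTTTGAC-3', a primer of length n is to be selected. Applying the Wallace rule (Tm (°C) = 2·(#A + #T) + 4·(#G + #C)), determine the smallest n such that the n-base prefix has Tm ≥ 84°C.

First 29 bases: ATTTTTTTTGATGCAGGAACGCCGCATCT → Tm = 82°C (< 84°C)
First 30 bases: ATTTTTTTTGATGCAGGAACGCCGCATCTT → Tm = 84°C (≥ 84°C)
Since every base adds ≥2°C, Tm only increases with n, so the threshold is first crossed at n = 30.

n = 30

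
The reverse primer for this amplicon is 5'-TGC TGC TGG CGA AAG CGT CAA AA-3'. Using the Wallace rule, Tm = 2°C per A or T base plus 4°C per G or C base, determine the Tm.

Scanning the sequence gives T=4, C=5, A=7, G=7.
A+T = 11, G+C = 12
Tm = 4·12 + 2·11 = 48 + 22 = 70°C

70°C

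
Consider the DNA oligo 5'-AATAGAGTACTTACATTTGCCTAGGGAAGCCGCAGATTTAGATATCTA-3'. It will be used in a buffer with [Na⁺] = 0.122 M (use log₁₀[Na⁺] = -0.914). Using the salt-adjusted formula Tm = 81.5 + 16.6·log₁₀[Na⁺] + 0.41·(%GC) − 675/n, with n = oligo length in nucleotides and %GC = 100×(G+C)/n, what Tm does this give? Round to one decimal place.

67.6°C

Length n = 48. T=14, A=16, C=8, G=10
G+C = 18, so %GC = 18/48 × 100 = 37.5%
Salt term: 16.6 × (-0.914) = -15.172
GC term: 0.41 × 37.5 = 15.375; length term: −675/48 = −14.062
Tm = 81.5 + (-15.172) + 15.375 − 14.062 = 67.641 → 67.6°C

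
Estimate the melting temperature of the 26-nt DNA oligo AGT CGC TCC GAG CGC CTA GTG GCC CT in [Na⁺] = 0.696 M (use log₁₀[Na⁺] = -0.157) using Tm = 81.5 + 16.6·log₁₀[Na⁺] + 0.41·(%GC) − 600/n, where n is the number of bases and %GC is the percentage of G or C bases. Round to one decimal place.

84.2°C

Length n = 26. Base counts: C=10, A=3, G=8, T=5
G+C = 18, so %GC = 18/26 × 100 = 69.231%
Salt term: 16.6 × (-0.157) = -2.606
GC term: 0.41 × 69.231 = 28.385; length term: −600/26 = −23.077
Tm = 81.5 + (-2.606) + 28.385 − 23.077 = 84.202 → 84.2°C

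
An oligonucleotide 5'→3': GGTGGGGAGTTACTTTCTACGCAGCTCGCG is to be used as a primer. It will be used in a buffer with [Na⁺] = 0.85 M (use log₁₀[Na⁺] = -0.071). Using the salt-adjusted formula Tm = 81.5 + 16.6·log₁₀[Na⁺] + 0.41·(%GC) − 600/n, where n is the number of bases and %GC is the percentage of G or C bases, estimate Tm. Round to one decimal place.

Length n = 30. Counting bases: C=7, G=11, T=8, A=4
G+C = 18, so %GC = 18/30 × 100 = 60%
Salt term: 16.6 × (-0.071) = -1.179
GC term: 0.41 × 60 = 24.6; length term: −600/30 = −20
Tm = 81.5 + (-1.179) + 24.6 − 20 = 84.921 → 84.9°C

84.9°C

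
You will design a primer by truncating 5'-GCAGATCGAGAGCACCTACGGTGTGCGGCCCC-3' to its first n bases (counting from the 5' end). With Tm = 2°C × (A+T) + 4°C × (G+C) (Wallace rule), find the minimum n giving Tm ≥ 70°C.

First 21 bases: GCAGATCGAGAGCACCTACGG → Tm = 68°C (< 70°C)
First 22 bases: GCAGATCGAGAGCACCTACGGT → Tm = 70°C (≥ 70°C)
Each additional base adds 2°C (A/T) or 4°C (G/C), so Tm is non-decreasing in n; n = 22 is the first length to reach 70°C.

n = 22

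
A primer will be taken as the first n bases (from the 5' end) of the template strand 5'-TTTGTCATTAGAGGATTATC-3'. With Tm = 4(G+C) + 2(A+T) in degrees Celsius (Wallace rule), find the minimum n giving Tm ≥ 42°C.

n = 16

First 15 bases: TTTGTCATTAGAGGA → Tm = 40°C (< 42°C)
First 16 bases: TTTGTCATTAGAGGAT → Tm = 42°C (≥ 42°C)
Since every base adds ≥2°C, Tm only increases with n, so the threshold is first crossed at n = 16.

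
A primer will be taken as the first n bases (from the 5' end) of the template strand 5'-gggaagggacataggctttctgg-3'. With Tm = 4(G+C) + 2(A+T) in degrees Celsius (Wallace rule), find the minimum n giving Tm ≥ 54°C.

First 16 bases: GGGAAGGGACATAGGC → Tm = 52°C (< 54°C)
First 17 bases: GGGAAGGGACATAGGCT → Tm = 54°C (≥ 54°C)
Each additional base adds 2°C (A/T) or 4°C (G/C), so Tm is non-decreasing in n; n = 17 is the first length to reach 54°C.

n = 17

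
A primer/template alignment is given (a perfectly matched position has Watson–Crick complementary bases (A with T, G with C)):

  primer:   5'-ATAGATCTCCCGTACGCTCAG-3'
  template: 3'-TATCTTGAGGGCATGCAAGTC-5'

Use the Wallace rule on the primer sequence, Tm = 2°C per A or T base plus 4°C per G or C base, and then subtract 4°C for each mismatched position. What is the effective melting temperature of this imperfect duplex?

56°C

Primer base counts: A=5, T=5, G=4, C=7 → A+T=10, G+C=11
Perfect-match Tm = 2(10) + 4(11) = 20 + 44 = 64°C
Mismatches (positions where the bases are not complementary): 2 (at positions 6, 17)
Effective Tm = 64 − 2×4 = 64 − 8 = 56°C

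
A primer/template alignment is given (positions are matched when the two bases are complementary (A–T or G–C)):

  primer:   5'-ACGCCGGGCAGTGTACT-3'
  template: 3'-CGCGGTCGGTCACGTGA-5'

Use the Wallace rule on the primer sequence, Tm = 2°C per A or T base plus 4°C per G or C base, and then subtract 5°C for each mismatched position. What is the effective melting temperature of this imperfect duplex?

Primer base counts: A=3, T=3, G=6, C=5 → A+T=6, G+C=11
Perfect-match Tm = 2(6) + 4(11) = 12 + 44 = 56°C
Mismatches (positions where the bases are not complementary): 4 (at positions 1, 6, 8, 14)
Effective Tm = 56 − 4×5 = 56 − 20 = 36°C

36°C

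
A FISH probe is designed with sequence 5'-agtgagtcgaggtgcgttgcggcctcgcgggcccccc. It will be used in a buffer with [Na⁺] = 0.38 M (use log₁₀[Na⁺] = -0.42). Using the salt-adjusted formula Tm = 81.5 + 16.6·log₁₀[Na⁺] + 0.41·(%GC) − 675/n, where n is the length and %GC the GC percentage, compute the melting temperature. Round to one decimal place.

87.3°C

Length n = 37. A=3, T=6, C=13, G=15
G+C = 28, so %GC = 28/37 × 100 = 75.676%
Salt term: 16.6 × (-0.42) = -6.972
GC term: 0.41 × 75.676 = 31.027; length term: −675/37 = −18.243
Tm = 81.5 + (-6.972) + 31.027 − 18.243 = 87.312 → 87.3°C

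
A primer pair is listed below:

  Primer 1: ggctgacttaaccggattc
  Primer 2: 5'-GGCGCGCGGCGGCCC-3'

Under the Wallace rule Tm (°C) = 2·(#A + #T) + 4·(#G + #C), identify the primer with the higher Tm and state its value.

Primer 2, 60°C

Primer 1: A+T=9, G+C=10 → Tm = 2(9)+4(10) = 58°C
Primer 2: A+T=0, G+C=15 → Tm = 2(0)+4(15) = 60°C
58°C vs 60°C → primer 2 is higher.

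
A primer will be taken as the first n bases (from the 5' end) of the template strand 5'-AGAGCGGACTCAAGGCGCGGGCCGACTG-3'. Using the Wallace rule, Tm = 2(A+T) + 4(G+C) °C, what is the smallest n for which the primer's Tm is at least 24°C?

n = 7

First 6 bases: AGAGCG → Tm = 20°C (< 24°C)
First 7 bases: AGAGCGG → Tm = 24°C (≥ 24°C)
Since every base adds ≥2°C, Tm only increases with n, so the threshold is first crossed at n = 7.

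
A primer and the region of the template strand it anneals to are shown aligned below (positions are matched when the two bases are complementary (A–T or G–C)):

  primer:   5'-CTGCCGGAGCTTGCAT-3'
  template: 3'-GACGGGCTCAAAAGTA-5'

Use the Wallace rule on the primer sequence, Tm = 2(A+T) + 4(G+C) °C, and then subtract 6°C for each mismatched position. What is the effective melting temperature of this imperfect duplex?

Primer base counts: A=2, T=4, G=5, C=5 → A+T=6, G+C=10
Perfect-match Tm = 2(6) + 4(10) = 12 + 40 = 52°C
Mismatches (positions where the bases are not complementary): 3 (at positions 6, 10, 13)
Effective Tm = 52 − 3×6 = 52 − 18 = 34°C

34°C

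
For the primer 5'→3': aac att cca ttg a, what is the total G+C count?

4

A=5, T=4, C=3, G=1
G+C = 1 + 3 = 4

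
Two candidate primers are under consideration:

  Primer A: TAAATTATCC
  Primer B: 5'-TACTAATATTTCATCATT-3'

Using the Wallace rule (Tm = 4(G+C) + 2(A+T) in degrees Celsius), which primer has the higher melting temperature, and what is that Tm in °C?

Primer B, 42°C

Primer A: A+T=8, G+C=2 → Tm = 2(8)+4(2) = 24°C
Primer B: A+T=15, G+C=3 → Tm = 2(15)+4(3) = 42°C
24°C vs 42°C → primer B is higher.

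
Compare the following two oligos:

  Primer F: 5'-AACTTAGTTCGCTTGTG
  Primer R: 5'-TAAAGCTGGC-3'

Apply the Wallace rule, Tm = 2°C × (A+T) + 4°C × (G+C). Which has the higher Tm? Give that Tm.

Primer F: A+T=10, G+C=7 → Tm = 2(10)+4(7) = 48°C
Primer R: A+T=5, G+C=5 → Tm = 2(5)+4(5) = 30°C
48°C vs 30°C → primer F is higher.

Primer F, 48°C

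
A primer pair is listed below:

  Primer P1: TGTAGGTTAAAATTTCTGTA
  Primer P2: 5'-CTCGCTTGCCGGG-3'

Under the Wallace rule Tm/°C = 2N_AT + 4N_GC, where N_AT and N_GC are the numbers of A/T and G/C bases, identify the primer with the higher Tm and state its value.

Primer P1, 50°C

Primer P1: A+T=15, G+C=5 → Tm = 2(15)+4(5) = 50°C
Primer P2: A+T=3, G+C=10 → Tm = 2(3)+4(10) = 46°C
50°C vs 46°C → primer P1 is higher.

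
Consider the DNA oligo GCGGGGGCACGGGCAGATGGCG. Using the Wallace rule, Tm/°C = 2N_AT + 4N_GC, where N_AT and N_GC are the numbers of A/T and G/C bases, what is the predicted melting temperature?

80°C

C=5, T=1, G=13, A=3
A+T = 4, G+C = 18
Tm = 2×4 + 4×18 = 80°C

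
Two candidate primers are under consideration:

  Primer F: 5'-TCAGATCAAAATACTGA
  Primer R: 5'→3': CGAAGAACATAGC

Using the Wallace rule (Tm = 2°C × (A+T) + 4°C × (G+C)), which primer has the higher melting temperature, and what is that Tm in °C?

Primer F: A+T=12, G+C=5 → Tm = 2(12)+4(5) = 44°C
Primer R: A+T=7, G+C=6 → Tm = 2(7)+4(6) = 38°C
44°C vs 38°C → primer F is higher.

Primer F, 44°C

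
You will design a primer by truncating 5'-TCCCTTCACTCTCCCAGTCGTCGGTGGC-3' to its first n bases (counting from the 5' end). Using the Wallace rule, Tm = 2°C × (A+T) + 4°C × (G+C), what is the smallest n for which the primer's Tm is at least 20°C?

n = 7

First 6 bases: TCCCTT → Tm = 18°C (< 20°C)
First 7 bases: TCCCTTC → Tm = 22°C (≥ 20°C)
Since every base adds ≥2°C, Tm only increases with n, so the threshold is first crossed at n = 7.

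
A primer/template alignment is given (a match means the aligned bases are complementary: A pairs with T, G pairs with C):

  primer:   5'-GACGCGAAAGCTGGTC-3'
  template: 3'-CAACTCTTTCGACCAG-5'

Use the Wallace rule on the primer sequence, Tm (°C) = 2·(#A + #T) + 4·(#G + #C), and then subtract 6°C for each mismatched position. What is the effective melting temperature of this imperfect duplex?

34°C

Primer base counts: A=4, T=2, G=6, C=4 → A+T=6, G+C=10
Perfect-match Tm = 2(6) + 4(10) = 12 + 40 = 52°C
Mismatches (positions where the bases are not complementary): 3 (at positions 2, 3, 5)
Effective Tm = 52 − 3×6 = 52 − 18 = 34°C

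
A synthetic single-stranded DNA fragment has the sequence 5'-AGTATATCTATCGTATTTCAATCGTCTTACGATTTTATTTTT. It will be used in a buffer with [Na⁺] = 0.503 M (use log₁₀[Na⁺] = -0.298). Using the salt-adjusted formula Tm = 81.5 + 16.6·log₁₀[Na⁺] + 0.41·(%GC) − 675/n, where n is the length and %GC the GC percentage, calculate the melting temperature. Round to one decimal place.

70.2°C

Length n = 42. Scanning the sequence gives C=6, T=22, A=10, G=4.
G+C = 10, so %GC = 10/42 × 100 = 23.81%
Salt term: 16.6 × (-0.298) = -4.947
GC term: 0.41 × 23.81 = 9.762; length term: −675/42 = −16.071
Tm = 81.5 + (-4.947) + 9.762 − 16.071 = 70.244 → 70.2°C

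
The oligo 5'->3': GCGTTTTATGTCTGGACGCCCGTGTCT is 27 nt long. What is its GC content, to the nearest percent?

Scanning the sequence gives G=8, C=7, A=2, T=10.
G+C = 8 + 7 = 15 out of 27 bases
%GC = 15/27 × 100 = 55.56% ≈ 56%

56%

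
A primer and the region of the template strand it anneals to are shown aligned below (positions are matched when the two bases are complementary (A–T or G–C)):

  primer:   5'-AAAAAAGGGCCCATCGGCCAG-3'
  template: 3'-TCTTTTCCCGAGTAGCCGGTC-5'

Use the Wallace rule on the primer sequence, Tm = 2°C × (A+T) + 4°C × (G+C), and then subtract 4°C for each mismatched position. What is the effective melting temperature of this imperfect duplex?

58°C

Primer base counts: A=8, T=1, G=6, C=6 → A+T=9, G+C=12
Perfect-match Tm = 2(9) + 4(12) = 18 + 48 = 66°C
Mismatches (positions where the bases are not complementary): 2 (at positions 2, 11)
Effective Tm = 66 − 2×4 = 66 − 8 = 58°C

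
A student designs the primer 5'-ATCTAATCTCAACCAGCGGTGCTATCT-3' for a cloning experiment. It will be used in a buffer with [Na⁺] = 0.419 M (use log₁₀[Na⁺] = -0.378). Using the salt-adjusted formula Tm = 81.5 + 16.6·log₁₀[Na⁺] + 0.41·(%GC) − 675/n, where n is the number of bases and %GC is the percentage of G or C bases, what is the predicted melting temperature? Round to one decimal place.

68.4°C

Length n = 27. Base counts: A=7, T=8, G=4, C=8
G+C = 12, so %GC = 12/27 × 100 = 44.444%
Salt term: 16.6 × (-0.378) = -6.275
GC term: 0.41 × 44.444 = 18.222; length term: −675/27 = −25
Tm = 81.5 + (-6.275) + 18.222 − 25 = 68.447 → 68.4°C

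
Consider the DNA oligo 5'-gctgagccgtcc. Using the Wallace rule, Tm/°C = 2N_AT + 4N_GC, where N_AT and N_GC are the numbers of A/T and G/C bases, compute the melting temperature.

C=5, A=1, G=4, T=2
So N_AT = 3 and N_GC = 9.
Tm = 4·9 + 2·3 = 36 + 6 = 42°C

42°C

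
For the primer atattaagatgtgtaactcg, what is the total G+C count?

Scanning the sequence gives T=7, C=2, G=4, A=7.
Total G or C: 4 + 2 = 6

6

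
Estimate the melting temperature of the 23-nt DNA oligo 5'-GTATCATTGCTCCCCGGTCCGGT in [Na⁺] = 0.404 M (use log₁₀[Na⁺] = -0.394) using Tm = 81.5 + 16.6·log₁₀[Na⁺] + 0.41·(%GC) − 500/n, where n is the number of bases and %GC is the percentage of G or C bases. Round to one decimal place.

78.2°C

Length n = 23. Base counts: G=6, T=7, A=2, C=8
G+C = 14, so %GC = 14/23 × 100 = 60.87%
Salt term: 16.6 × (-0.394) = -6.54
GC term: 0.41 × 60.87 = 24.957; length term: −500/23 = −21.739
Tm = 81.5 + (-6.54) + 24.957 − 21.739 = 78.178 → 78.2°C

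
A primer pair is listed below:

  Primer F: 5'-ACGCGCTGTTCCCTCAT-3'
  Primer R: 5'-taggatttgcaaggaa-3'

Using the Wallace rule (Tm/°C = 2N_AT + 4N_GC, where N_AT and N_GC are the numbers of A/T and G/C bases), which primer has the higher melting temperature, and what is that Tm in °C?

Primer F: A+T=7, G+C=10 → Tm = 2(7)+4(10) = 54°C
Primer R: A+T=10, G+C=6 → Tm = 2(10)+4(6) = 44°C
54°C vs 44°C → primer F is higher.

Primer F, 54°C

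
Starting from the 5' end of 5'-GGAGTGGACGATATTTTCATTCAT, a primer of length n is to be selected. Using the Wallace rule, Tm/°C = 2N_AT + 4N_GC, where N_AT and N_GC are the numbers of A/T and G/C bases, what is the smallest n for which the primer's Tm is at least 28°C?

n = 9

First 8 bases: GGAGTGGA → Tm = 26°C (< 28°C)
First 9 bases: GGAGTGGAC → Tm = 30°C (≥ 28°C)
Since every base adds ≥2°C, Tm only increases with n, so the threshold is first crossed at n = 9.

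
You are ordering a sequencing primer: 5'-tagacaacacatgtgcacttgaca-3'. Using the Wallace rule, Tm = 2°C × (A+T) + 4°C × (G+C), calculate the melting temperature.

68°C

G=4, A=9, T=5, C=6
A+T = 14, G+C = 10
Tm = 2(14) + 4(10) = 28 + 40 = 68°C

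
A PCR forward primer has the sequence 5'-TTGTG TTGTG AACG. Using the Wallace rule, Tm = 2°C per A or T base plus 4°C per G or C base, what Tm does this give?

Scanning the sequence gives A=2, G=5, T=6, C=1.
AT pairs contribute 8, GC pairs contribute 6.
Tm = 2×8 + 4×6 = 40°C

40°C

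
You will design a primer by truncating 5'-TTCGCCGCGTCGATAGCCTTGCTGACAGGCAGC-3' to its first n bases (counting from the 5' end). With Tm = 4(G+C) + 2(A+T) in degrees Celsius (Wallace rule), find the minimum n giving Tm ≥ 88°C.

n = 28

First 27 bases: TTCGCCGCGTCGATAGCCTTGCTGACA → Tm = 86°C (< 88°C)
First 28 bases: TTCGCCGCGTCGATAGCCTTGCTGACAG → Tm = 90°C (≥ 88°C)
Since every base adds ≥2°C, Tm only increases with n, so the threshold is first crossed at n = 28.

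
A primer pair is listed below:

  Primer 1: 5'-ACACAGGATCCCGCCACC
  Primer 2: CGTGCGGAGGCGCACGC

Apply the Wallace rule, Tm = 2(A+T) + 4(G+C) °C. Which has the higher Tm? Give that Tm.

Primer 2, 62°C

Primer 1: A+T=6, G+C=12 → Tm = 2(6)+4(12) = 60°C
Primer 2: A+T=3, G+C=14 → Tm = 2(3)+4(14) = 62°C
60°C vs 62°C → primer 2 is higher.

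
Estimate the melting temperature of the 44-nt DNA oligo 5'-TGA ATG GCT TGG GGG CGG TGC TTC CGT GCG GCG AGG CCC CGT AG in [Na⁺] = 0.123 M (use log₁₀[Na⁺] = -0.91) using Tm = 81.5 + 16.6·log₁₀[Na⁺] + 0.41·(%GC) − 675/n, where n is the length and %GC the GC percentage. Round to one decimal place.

Length n = 44. Base counts: T=9, C=11, G=20, A=4
G+C = 31, so %GC = 31/44 × 100 = 70.455%
Salt term: 16.6 × (-0.91) = -15.106
GC term: 0.41 × 70.455 = 28.887; length term: −675/44 = −15.341
Tm = 81.5 + (-15.106) + 28.887 − 15.341 = 79.94 → 79.9°C

79.9°C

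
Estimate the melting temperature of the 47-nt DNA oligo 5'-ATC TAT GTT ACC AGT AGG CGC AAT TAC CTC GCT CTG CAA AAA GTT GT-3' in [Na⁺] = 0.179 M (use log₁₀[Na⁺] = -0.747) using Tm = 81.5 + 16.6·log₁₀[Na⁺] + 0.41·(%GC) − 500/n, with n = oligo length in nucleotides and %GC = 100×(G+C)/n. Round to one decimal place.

Length n = 47. Scanning the sequence gives A=13, T=14, G=9, C=11.
G+C = 20, so %GC = 20/47 × 100 = 42.553%
Salt term: 16.6 × (-0.747) = -12.4
GC term: 0.41 × 42.553 = 17.447; length term: −500/47 = −10.638
Tm = 81.5 + (-12.4) + 17.447 − 10.638 = 75.909 → 75.9°C

75.9°C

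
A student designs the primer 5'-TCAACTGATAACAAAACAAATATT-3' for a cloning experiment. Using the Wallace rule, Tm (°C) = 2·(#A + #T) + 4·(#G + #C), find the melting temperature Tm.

58°C

T=6, A=13, C=4, G=1
So N_AT = 19 and N_GC = 5.
Tm = 2×19 + 4×5 = 58°C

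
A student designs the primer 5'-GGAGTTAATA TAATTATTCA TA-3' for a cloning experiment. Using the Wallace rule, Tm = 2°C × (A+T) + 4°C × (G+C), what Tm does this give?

Scanning the sequence gives G=3, T=9, C=1, A=9.
So N_AT = 18 and N_GC = 4.
Tm = 2×18 + 4×4 = 52°C

52°C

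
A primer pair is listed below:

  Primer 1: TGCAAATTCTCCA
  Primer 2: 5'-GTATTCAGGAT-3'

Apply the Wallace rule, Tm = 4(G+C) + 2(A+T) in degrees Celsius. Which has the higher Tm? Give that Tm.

Primer 1, 36°C

Primer 1: A+T=8, G+C=5 → Tm = 2(8)+4(5) = 36°C
Primer 2: A+T=7, G+C=4 → Tm = 2(7)+4(4) = 30°C
36°C vs 30°C → primer 1 is higher.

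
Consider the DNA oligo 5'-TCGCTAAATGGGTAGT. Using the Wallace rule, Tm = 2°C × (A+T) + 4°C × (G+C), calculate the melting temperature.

Base counts: T=5, C=2, G=5, A=4
So N_AT = 9 and N_GC = 7.
Tm = 2(9) + 4(7) = 18 + 28 = 46°C

46°C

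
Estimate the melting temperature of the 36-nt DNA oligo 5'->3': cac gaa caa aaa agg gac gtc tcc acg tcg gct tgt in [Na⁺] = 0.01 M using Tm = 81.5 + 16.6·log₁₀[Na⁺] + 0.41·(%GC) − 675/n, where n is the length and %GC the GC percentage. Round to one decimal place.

Length n = 36. Counting bases: A=11, G=9, T=6, C=10
G+C = 19, so %GC = 19/36 × 100 = 52.778%
Salt term: 16.6 × (-2) = -33.2
GC term: 0.41 × 52.778 = 21.639; length term: −675/36 = −18.75
Tm = 81.5 + (-33.2) + 21.639 − 18.75 = 51.189 → 51.2°C

51.2°C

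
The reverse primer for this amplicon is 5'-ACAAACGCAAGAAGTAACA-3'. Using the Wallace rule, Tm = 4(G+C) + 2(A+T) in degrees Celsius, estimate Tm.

Base counts: T=1, C=4, A=11, G=3
So N_AT = 12 and N_GC = 7.
Tm = 2(12) + 4(7) = 24 + 28 = 52°C

52°C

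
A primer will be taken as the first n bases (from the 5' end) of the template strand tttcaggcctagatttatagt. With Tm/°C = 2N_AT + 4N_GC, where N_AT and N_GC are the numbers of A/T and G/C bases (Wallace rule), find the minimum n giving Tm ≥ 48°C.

n = 18

First 17 bases: TTTCAGGCCTAGATTTA → Tm = 46°C (< 48°C)
First 18 bases: TTTCAGGCCTAGATTTAT → Tm = 48°C (≥ 48°C)
Each additional base adds 2°C (A/T) or 4°C (G/C), so Tm is non-decreasing in n; n = 18 is the first length to reach 48°C.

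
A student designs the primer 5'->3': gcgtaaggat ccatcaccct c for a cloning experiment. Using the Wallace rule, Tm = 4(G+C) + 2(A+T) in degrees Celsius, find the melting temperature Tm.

66°C

Base counts: A=5, G=4, T=4, C=8
A+T = 9, G+C = 12
Tm = 2×9 + 4×12 = 66°C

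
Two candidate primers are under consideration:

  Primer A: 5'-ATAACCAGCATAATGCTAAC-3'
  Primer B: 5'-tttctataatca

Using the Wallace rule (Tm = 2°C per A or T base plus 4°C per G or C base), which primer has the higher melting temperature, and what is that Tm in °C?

Primer A: A+T=13, G+C=7 → Tm = 2(13)+4(7) = 54°C
Primer B: A+T=10, G+C=2 → Tm = 2(10)+4(2) = 28°C
54°C vs 28°C → primer A is higher.

Primer A, 54°C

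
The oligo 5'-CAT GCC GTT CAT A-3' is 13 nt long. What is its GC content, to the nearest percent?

A=3, G=2, T=4, C=4
G+C = 2 + 4 = 6 out of 13 bases
%GC = 6/13 × 100 = 46.15% ≈ 46%

46%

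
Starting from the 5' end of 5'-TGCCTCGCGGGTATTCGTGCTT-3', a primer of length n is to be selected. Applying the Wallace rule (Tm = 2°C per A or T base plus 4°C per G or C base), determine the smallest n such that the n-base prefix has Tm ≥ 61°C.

n = 19

First 18 bases: TGCCTCGCGGGTATTCGT → Tm = 58°C (< 61°C)
First 19 bases: TGCCTCGCGGGTATTCGTG → Tm = 62°C (≥ 61°C)
Each additional base adds 2°C (A/T) or 4°C (G/C), so Tm is non-decreasing in n; n = 19 is the first length to reach 61°C.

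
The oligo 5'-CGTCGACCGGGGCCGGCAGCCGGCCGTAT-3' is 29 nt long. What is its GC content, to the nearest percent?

79%

Counting bases: A=3, G=12, C=11, T=3
G+C = 12 + 11 = 23 out of 29 bases
%GC = 23/29 × 100 = 79.31% ≈ 79%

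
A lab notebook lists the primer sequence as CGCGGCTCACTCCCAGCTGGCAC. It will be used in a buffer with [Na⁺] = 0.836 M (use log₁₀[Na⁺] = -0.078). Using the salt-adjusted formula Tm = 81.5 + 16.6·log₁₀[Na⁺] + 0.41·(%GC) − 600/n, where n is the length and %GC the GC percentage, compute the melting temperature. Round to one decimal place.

Length n = 23. Scanning the sequence gives C=11, G=6, A=3, T=3.
G+C = 17, so %GC = 17/23 × 100 = 73.913%
Salt term: 16.6 × (-0.078) = -1.295
GC term: 0.41 × 73.913 = 30.304; length term: −600/23 = −26.087
Tm = 81.5 + (-1.295) + 30.304 − 26.087 = 84.422 → 84.4°C

84.4°C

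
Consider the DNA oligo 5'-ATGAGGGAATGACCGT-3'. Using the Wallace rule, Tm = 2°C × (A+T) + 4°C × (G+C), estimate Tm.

48°C

Scanning the sequence gives C=2, T=3, A=5, G=6.
A+T = 8, G+C = 8
Tm = 2×8 + 4×8 = 48°C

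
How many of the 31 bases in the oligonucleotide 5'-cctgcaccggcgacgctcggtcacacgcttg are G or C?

22

Counting bases: G=9, C=13, T=5, A=4
G+C = 9 + 13 = 22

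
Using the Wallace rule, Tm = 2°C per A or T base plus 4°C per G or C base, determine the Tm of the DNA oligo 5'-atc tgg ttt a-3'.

26°C

C=1, A=2, T=5, G=2
AT pairs contribute 7, GC pairs contribute 3.
Tm = 2(7) + 4(3) = 14 + 12 = 26°C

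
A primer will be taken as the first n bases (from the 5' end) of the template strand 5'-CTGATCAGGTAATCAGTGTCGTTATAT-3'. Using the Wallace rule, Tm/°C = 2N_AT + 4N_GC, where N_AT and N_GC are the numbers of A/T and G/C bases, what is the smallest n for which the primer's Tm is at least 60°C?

First 20 bases: CTGATCAGGTAATCAGTGTC → Tm = 58°C (< 60°C)
First 21 bases: CTGATCAGGTAATCAGTGTCG → Tm = 62°C (≥ 60°C)
Since every base adds ≥2°C, Tm only increases with n, so the threshold is first crossed at n = 21.

n = 21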